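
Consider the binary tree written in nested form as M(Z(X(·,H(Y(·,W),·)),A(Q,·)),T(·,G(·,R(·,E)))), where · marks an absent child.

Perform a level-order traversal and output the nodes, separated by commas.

M, Z, T, X, A, G, H, Q, R, Y, E, W

Level-order visits nodes level by level from the root, left to right within each level.
Level 0: M
Level 1: Z, T
Level 2: X, A, G
Level 3: H, Q, R
Level 4: Y, E
Level 5: W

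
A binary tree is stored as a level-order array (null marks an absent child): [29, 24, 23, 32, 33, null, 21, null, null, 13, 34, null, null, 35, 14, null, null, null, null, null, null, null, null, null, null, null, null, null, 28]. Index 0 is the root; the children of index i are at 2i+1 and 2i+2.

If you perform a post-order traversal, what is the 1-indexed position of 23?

Post-order visits the left subtree, then the right subtree, then the node.
At 29: go left to 24.
  At 24: go left to 32.
    32 is a leaf — visit 32.
  At 24: go right to 33.
    At 33: go left to 13.
      13 is a leaf — visit 13.
    At 33: go right to 34.
      34 is a leaf — visit 34.
    Visit 33.
  Visit 24.
At 29: go right to 23.
  At 23: no left child.
  At 23: go right to 21.
    At 21: go left to 35.
      At 35: no left child.
      At 35: go right to 28.
        28 is a leaf — visit 28.
      Visit 35.
    At 21: go right to 14.
      14 is a leaf — visit 14.
    Visit 21.
  Visit 23.
Visit 29.
Full post-order sequence: 32, 13, 34, 33, 24, 28, 35, 14, 21, 23, 29.

10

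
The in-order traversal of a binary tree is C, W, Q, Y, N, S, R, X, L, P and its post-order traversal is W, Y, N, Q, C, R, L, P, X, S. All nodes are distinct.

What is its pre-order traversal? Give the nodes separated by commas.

The last element of post-order is the root; it splits in-order into left and right subtrees.
Root S: left subtree has 5 nodes {C, W, Q, Y, N}, right has 4 {R, X, L, P}.
  Root C: left subtree has 0 nodes { }, right has 4 {W, Q, Y, N}.
    Root Q: left subtree has 1 node {W}, right has 2 {Y, N}.
      Root N: left subtree has 1 node {Y}, right has 0 { }.
  Root X: left subtree has 1 node {R}, right has 2 {L, P}.
    Root P: left subtree has 1 node {L}, right has 0 { }.

S, C, Q, W, N, Y, X, R, P, L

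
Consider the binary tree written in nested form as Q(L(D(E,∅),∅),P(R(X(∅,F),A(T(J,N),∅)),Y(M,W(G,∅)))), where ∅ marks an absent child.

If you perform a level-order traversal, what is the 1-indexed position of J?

Level-order visits nodes level by level from the root, left to right within each level.
Level 0: Q
Level 1: L, P
Level 2: D, R, Y
Level 3: E, X, A, M, W
Level 4: F, T, G
Level 5: J, N
Full level-order sequence: Q, L, P, D, R, Y, E, X, A, M, W, F, T, G, J, N.

15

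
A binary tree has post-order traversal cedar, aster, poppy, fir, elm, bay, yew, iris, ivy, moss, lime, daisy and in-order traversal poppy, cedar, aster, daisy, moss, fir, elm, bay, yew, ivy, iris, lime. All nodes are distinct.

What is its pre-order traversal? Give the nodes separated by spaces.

The last element of post-order is the root; it splits in-order into left and right subtrees.
Root daisy: left subtree has 3 nodes {poppy, cedar, aster}, right has 8 {moss, fir, elm, bay, yew, ivy, iris, lime}.
  Root poppy: left subtree has 0 nodes { }, right has 2 {cedar, aster}.
    Root aster: left subtree has 1 node {cedar}, right has 0 { }.
  Root lime: left subtree has 7 nodes {moss, fir, elm, bay, yew, ivy, iris}, right has 0 { }.
    Root moss: left subtree has 0 nodes { }, right has 6 {fir, elm, bay, yew, ivy, iris}.
      Root ivy: left subtree has 4 nodes {fir, elm, bay, yew}, right has 1 {iris}.
        Root yew: left subtree has 3 nodes {fir, elm, bay}, right has 0 { }.
          Root bay: left subtree has 2 nodes {fir, elm}, right has 0 { }.
            Root elm: left subtree has 1 node {fir}, right has 0 { }.

daisy poppy aster cedar lime moss ivy yew bay elm fir iris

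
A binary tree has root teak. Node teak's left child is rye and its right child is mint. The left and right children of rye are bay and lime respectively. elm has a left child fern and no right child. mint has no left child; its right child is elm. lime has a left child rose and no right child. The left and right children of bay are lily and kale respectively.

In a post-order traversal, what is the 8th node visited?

Post-order visits the left subtree, then the right subtree, then the node.
At teak: go left to rye.
  At rye: go left to bay.
    At bay: go left to lily.
      lily is a leaf — visit lily.
    At bay: go right to kale.
      kale is a leaf — visit kale.
    Visit bay.
  At rye: go right to lime.
    At lime: go left to rose.
      rose is a leaf — visit rose.
    At lime: no right child.
    Visit lime.
  Visit rye.
At teak: go right to mint.
  At mint: no left child.
  At mint: go right to elm.
    At elm: go left to fern.
      fern is a leaf — visit fern.
    At elm: no right child.
    Visit elm.
  Visit mint.
Visit teak.
Full post-order sequence: lily, kale, bay, rose, lime, rye, fern, elm, mint, teak.

elm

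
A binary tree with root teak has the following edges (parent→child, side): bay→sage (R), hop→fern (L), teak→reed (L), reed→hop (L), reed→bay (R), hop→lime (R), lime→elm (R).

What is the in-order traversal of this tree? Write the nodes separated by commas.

In-order visits the left subtree, then the node, then the right subtree.
At teak: go left to reed.
  At reed: go left to hop.
    At hop: go left to fern.
      fern is a leaf — visit fern.
    Visit hop.
    At hop: go right to lime.
      At lime: no left child.
      Visit lime.
      At lime: go right to elm.
        elm is a leaf — visit elm.
  Visit reed.
  At reed: go right to bay.
    At bay: no left child.
    Visit bay.
    At bay: go right to sage.
      sage is a leaf — visit sage.
Visit teak.
At teak: no right child.

fern, hop, lime, elm, reed, bay, sage, teak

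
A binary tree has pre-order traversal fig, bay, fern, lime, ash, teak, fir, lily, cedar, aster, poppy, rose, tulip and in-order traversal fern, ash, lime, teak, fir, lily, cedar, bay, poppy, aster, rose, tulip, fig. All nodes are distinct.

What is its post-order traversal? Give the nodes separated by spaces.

The first element of pre-order is the root; it splits in-order into left and right subtrees.
Root fig: left subtree has 12 nodes {fern, ash, lime, teak, fir, lily, cedar, bay, poppy, aster, rose, tulip}, right has 0 { }.
  Root bay: left subtree has 7 nodes {fern, ash, lime, teak, fir, lily, cedar}, right has 4 {poppy, aster, rose, tulip}.
    Root fern: left subtree has 0 nodes { }, right has 6 {ash, lime, teak, fir, lily, cedar}.
      Root lime: left subtree has 1 node {ash}, right has 4 {teak, fir, lily, cedar}.
        Root teak: left subtree has 0 nodes { }, right has 3 {fir, lily, cedar}.
          Root fir: left subtree has 0 nodes { }, right has 2 {lily, cedar}.
            Root lily: left subtree has 0 nodes { }, right has 1 {cedar}.
    Root aster: left subtree has 1 node {poppy}, right has 2 {rose, tulip}.
      Root rose: left subtree has 0 nodes { }, right has 1 {tulip}.

ash cedar lily fir teak lime fern poppy tulip rose aster bay fig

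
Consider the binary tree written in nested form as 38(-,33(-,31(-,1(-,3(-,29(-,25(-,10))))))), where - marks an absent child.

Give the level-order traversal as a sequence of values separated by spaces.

Level-order visits nodes level by level from the root, left to right within each level.
Level 0: 38
Level 1: 33
Level 2: 31
Level 3: 1
Level 4: 3
Level 5: 29
Level 6: 25
Level 7: 10

38 33 31 1 3 29 25 10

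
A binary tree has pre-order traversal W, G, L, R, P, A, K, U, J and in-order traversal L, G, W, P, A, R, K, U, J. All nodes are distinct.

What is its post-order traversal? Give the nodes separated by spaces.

The first element of pre-order is the root; it splits in-order into left and right subtrees.
Root W: left subtree has 2 nodes {L, G}, right has 6 {P, A, R, K, U, J}.
  Root G: left subtree has 1 node {L}, right has 0 { }.
  Root R: left subtree has 2 nodes {P, A}, right has 3 {K, U, J}.
    Root P: left subtree has 0 nodes { }, right has 1 {A}.
    Root K: left subtree has 0 nodes { }, right has 2 {U, J}.
      Root U: left subtree has 0 nodes { }, right has 1 {J}.

L G A P J U K R W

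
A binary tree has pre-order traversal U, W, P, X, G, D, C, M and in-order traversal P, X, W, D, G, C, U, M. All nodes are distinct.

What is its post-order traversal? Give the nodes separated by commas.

X, P, D, C, G, W, M, U

The first element of pre-order is the root; it splits in-order into left and right subtrees.
Root U: left subtree has 6 nodes {P, X, W, D, G, C}, right has 1 {M}.
  Root W: left subtree has 2 nodes {P, X}, right has 3 {D, G, C}.
    Root P: left subtree has 0 nodes { }, right has 1 {X}.
    Root G: left subtree has 1 node {D}, right has 1 {C}.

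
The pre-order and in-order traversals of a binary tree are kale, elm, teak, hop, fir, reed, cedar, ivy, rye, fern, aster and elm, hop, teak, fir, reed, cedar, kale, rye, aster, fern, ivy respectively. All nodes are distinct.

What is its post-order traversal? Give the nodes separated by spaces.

The first element of pre-order is the root; it splits in-order into left and right subtrees.
Root kale: left subtree has 6 nodes {elm, hop, teak, fir, reed, cedar}, right has 4 {rye, aster, fern, ivy}.
  Root elm: left subtree has 0 nodes { }, right has 5 {hop, teak, fir, reed, cedar}.
    Root teak: left subtree has 1 node {hop}, right has 3 {fir, reed, cedar}.
      Root fir: left subtree has 0 nodes { }, right has 2 {reed, cedar}.
        Root reed: left subtree has 0 nodes { }, right has 1 {cedar}.
  Root ivy: left subtree has 3 nodes {rye, aster, fern}, right has 0 { }.
    Root rye: left subtree has 0 nodes { }, right has 2 {aster, fern}.
      Root fern: left subtree has 1 node {aster}, right has 0 { }.

hop cedar reed fir teak elm aster fern rye ivy kale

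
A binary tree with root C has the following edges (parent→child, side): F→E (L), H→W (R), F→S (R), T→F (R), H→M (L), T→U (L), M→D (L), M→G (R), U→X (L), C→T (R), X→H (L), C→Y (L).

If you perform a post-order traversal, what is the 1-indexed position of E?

9

Post-order visits the left subtree, then the right subtree, then the node.
At C: go left to Y.
  Y is a leaf — visit Y.
At C: go right to T.
  At T: go left to U.
    At U: go left to X.
      At X: go left to H.
        At H: go left to M.
          At M: go left to D.
            D is a leaf — visit D.
          At M: go right to G.
            G is a leaf — visit G.
          Visit M.
        At H: go right to W.
          W is a leaf — visit W.
        Visit H.
      At X: no right child.
      Visit X.
    At U: no right child.
    Visit U.
  At T: go right to F.
    At F: go left to E.
      E is a leaf — visit E.
    At F: go right to S.
      S is a leaf — visit S.
    Visit F.
  Visit T.
Visit C.
Full post-order sequence: Y, D, G, M, W, H, X, U, E, S, F, T, C.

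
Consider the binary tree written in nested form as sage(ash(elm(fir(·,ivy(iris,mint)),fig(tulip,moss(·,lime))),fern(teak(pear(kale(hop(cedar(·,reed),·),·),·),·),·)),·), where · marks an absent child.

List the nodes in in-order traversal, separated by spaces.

fir iris ivy mint elm tulip fig moss lime ash cedar reed hop kale pear teak fern sage

In-order visits the left subtree, then the node, then the right subtree.
At sage: go left to ash.
  At ash: go left to elm.
    At elm: go left to fir.
      At fir: no left child.
      Visit fir.
      At fir: go right to ivy.
        At ivy: go left to iris.
          iris is a leaf — visit iris.
        Visit ivy.
        At ivy: go right to mint.
          mint is a leaf — visit mint.
    Visit elm.
    At elm: go right to fig.
      At fig: go left to tulip.
        tulip is a leaf — visit tulip.
      Visit fig.
      At fig: go right to moss.
        At moss: no left child.
        Visit moss.
        At moss: go right to lime.
          lime is a leaf — visit lime.
  Visit ash.
  At ash: go right to fern.
    At fern: go left to teak.
      At teak: go left to pear.
        At pear: go left to kale.
          At kale: go left to hop.
            At hop: go left to cedar.
              At cedar: no left child.
              Visit cedar.
              At cedar: go right to reed.
                reed is a leaf — visit reed.
            Visit hop.
            At hop: no right child.
          Visit kale.
          At kale: no right child.
        Visit pear.
        At pear: no right child.
      Visit teak.
      At teak: no right child.
    Visit fern.
    At fern: no right child.
Visit sage.
At sage: no right child.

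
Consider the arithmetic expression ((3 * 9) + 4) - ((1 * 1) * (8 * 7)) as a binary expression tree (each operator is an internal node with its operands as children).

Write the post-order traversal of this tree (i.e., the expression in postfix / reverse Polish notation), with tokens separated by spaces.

3 9 * 4 + 1 1 * 8 7 * * -

Post-order on an expression tree gives postfix notation: for each operator, emit left operand, right operand, then the operator.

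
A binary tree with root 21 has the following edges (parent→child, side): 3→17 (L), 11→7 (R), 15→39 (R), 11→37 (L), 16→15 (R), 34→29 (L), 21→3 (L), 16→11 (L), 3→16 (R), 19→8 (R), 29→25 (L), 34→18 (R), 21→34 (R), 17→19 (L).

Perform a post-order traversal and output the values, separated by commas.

Post-order visits the left subtree, then the right subtree, then the node.
At 21: go left to 3.
  At 3: go left to 17.
    At 17: go left to 19.
      At 19: no left child.
      At 19: go right to 8.
        8 is a leaf — visit 8.
      Visit 19.
    At 17: no right child.
    Visit 17.
  At 3: go right to 16.
    At 16: go left to 11.
      At 11: go left to 37.
        37 is a leaf — visit 37.
      At 11: go right to 7.
        7 is a leaf — visit 7.
      Visit 11.
    At 16: go right to 15.
      At 15: no left child.
      At 15: go right to 39.
        39 is a leaf — visit 39.
      Visit 15.
    Visit 16.
  Visit 3.
At 21: go right to 34.
  At 34: go left to 29.
    At 29: go left to 25.
      25 is a leaf — visit 25.
    At 29: no right child.
    Visit 29.
  At 34: go right to 18.
    18 is a leaf — visit 18.
  Visit 34.
Visit 21.

8, 19, 17, 37, 7, 11, 39, 15, 16, 3, 25, 29, 18, 34, 21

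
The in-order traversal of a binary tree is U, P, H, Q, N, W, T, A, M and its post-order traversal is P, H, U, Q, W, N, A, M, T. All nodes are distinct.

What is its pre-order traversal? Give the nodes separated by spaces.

The last element of post-order is the root; it splits in-order into left and right subtrees.
Root T: left subtree has 6 nodes {U, P, H, Q, N, W}, right has 2 {A, M}.
  Root N: left subtree has 4 nodes {U, P, H, Q}, right has 1 {W}.
    Root Q: left subtree has 3 nodes {U, P, H}, right has 0 { }.
      Root U: left subtree has 0 nodes { }, right has 2 {P, H}.
        Root H: left subtree has 1 node {P}, right has 0 { }.
  Root M: left subtree has 1 node {A}, right has 0 { }.

T N Q U H P W M A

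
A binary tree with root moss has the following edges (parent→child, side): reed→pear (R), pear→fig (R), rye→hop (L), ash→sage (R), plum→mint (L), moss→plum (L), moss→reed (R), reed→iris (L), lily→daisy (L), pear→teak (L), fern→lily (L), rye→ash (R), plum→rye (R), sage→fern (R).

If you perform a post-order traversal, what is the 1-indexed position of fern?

5

Post-order visits the left subtree, then the right subtree, then the node.
At moss: go left to plum.
  At plum: go left to mint.
    mint is a leaf — visit mint.
  At plum: go right to rye.
    At rye: go left to hop.
      hop is a leaf — visit hop.
    At rye: go right to ash.
      At ash: no left child.
      At ash: go right to sage.
        At sage: no left child.
        At sage: go right to fern.
          At fern: go left to lily.
            At lily: go left to daisy.
              daisy is a leaf — visit daisy.
            At lily: no right child.
            Visit lily.
          At fern: no right child.
          Visit fern.
        Visit sage.
      Visit ash.
    Visit rye.
  Visit plum.
At moss: go right to reed.
  At reed: go left to iris.
    iris is a leaf — visit iris.
  At reed: go right to pear.
    At pear: go left to teak.
      teak is a leaf — visit teak.
    At pear: go right to fig.
      fig is a leaf — visit fig.
    Visit pear.
  Visit reed.
Visit moss.
Full post-order sequence: mint, hop, daisy, lily, fern, sage, ash, rye, plum, iris, teak, fig, pear, reed, moss.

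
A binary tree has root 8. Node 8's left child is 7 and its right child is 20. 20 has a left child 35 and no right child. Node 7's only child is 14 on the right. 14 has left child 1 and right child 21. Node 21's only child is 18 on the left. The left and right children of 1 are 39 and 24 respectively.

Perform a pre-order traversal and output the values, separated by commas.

Pre-order visits the node, then its left subtree, then its right subtree.
Visit 8.
At 8: go left to 7.
  Visit 7.
  At 7: no left child.
  At 7: go right to 14.
    Visit 14.
    At 14: go left to 1.
      Visit 1.
      At 1: go left to 39.
        39 is a leaf — visit 39.
      At 1: go right to 24.
        24 is a leaf — visit 24.
    At 14: go right to 21.
      Visit 21.
      At 21: go left to 18.
        18 is a leaf — visit 18.
      At 21: no right child.
At 8: go right to 20.
  Visit 20.
  At 20: go left to 35.
    35 is a leaf — visit 35.
  At 20: no right child.

8, 7, 14, 1, 39, 24, 21, 18, 20, 35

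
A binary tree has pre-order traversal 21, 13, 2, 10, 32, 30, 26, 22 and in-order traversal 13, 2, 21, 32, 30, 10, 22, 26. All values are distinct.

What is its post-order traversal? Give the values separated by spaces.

2 13 30 32 22 26 10 21

The first element of pre-order is the root; it splits in-order into left and right subtrees.
Root 21: left subtree has 2 nodes {13, 2}, right has 5 {32, 30, 10, 22, 26}.
  Root 13: left subtree has 0 nodes { }, right has 1 {2}.
  Root 10: left subtree has 2 nodes {32, 30}, right has 2 {22, 26}.
    Root 32: left subtree has 0 nodes { }, right has 1 {30}.
    Root 26: left subtree has 1 node {22}, right has 0 { }.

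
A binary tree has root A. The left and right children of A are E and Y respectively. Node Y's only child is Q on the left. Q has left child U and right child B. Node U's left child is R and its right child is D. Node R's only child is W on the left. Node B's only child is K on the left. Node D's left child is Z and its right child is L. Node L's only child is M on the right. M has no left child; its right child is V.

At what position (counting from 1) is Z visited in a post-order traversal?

Post-order visits the left subtree, then the right subtree, then the node.
At A: go left to E.
  E is a leaf — visit E.
At A: go right to Y.
  At Y: go left to Q.
    At Q: go left to U.
      At U: go left to R.
        At R: go left to W.
          W is a leaf — visit W.
        At R: no right child.
        Visit R.
      At U: go right to D.
        At D: go left to Z.
          Z is a leaf — visit Z.
        At D: go right to L.
          At L: no left child.
          At L: go right to M.
            At M: no left child.
            At M: go right to V.
              V is a leaf — visit V.
            Visit M.
          Visit L.
        Visit D.
      Visit U.
    At Q: go right to B.
      At B: go left to K.
        K is a leaf — visit K.
      At B: no right child.
      Visit B.
    Visit Q.
  At Y: no right child.
  Visit Y.
Visit A.
Full post-order sequence: E, W, R, Z, V, M, L, D, U, K, B, Q, Y, A.

4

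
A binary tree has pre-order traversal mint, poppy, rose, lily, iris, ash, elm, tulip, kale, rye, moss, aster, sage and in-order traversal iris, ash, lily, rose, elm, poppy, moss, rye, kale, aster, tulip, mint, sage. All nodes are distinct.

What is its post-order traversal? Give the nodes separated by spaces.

The first element of pre-order is the root; it splits in-order into left and right subtrees.
Root mint: left subtree has 11 nodes {iris, ash, lily, rose, elm, poppy, moss, rye, kale, aster, tulip}, right has 1 {sage}.
  Root poppy: left subtree has 5 nodes {iris, ash, lily, rose, elm}, right has 5 {moss, rye, kale, aster, tulip}.
    Root rose: left subtree has 3 nodes {iris, ash, lily}, right has 1 {elm}.
      Root lily: left subtree has 2 nodes {iris, ash}, right has 0 { }.
        Root iris: left subtree has 0 nodes { }, right has 1 {ash}.
    Root tulip: left subtree has 4 nodes {moss, rye, kale, aster}, right has 0 { }.
      Root kale: left subtree has 2 nodes {moss, rye}, right has 1 {aster}.
        Root rye: left subtree has 1 node {moss}, right has 0 { }.

ash iris lily elm rose moss rye aster kale tulip poppy sage mint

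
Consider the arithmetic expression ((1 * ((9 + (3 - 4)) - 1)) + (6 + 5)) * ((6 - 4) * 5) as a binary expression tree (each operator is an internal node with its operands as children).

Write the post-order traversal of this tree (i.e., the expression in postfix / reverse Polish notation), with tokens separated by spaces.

1 9 3 4 - + 1 - * 6 5 + + 6 4 - 5 * *

Post-order on an expression tree gives postfix notation: for each operator, emit left operand, right operand, then the operator.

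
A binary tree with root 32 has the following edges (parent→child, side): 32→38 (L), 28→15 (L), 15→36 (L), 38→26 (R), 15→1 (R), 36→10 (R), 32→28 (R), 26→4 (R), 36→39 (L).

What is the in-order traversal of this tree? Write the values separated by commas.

38, 26, 4, 32, 39, 36, 10, 15, 1, 28

In-order visits the left subtree, then the node, then the right subtree.
At 32: go left to 38.
  At 38: no left child.
  Visit 38.
  At 38: go right to 26.
    At 26: no left child.
    Visit 26.
    At 26: go right to 4.
      4 is a leaf — visit 4.
Visit 32.
At 32: go right to 28.
  At 28: go left to 15.
    At 15: go left to 36.
      At 36: go left to 39.
        39 is a leaf — visit 39.
      Visit 36.
      At 36: go right to 10.
        10 is a leaf — visit 10.
    Visit 15.
    At 15: go right to 1.
      1 is a leaf — visit 1.
  Visit 28.
  At 28: no right child.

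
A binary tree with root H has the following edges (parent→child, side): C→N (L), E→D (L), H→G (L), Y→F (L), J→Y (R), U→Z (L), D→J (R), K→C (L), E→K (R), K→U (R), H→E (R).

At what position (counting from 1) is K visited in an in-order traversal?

10

In-order visits the left subtree, then the node, then the right subtree.
At H: go left to G.
  G is a leaf — visit G.
Visit H.
At H: go right to E.
  At E: go left to D.
    At D: no left child.
    Visit D.
    At D: go right to J.
      At J: no left child.
      Visit J.
      At J: go right to Y.
        At Y: go left to F.
          F is a leaf — visit F.
        Visit Y.
        At Y: no right child.
  Visit E.
  At E: go right to K.
    At K: go left to C.
      At C: go left to N.
        N is a leaf — visit N.
      Visit C.
      At C: no right child.
    Visit K.
    At K: go right to U.
      At U: go left to Z.
        Z is a leaf — visit Z.
      Visit U.
      At U: no right child.
Full in-order sequence: G, H, D, J, F, Y, E, N, C, K, Z, U.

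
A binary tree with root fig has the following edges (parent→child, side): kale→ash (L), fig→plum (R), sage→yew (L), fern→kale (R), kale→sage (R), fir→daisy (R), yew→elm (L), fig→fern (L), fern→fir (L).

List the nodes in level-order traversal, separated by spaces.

fig fern plum fir kale daisy ash sage yew elm

Level-order visits nodes level by level from the root, left to right within each level.
Level 0: fig
Level 1: fern, plum
Level 2: fir, kale
Level 3: daisy, ash, sage
Level 4: yew
Level 5: elm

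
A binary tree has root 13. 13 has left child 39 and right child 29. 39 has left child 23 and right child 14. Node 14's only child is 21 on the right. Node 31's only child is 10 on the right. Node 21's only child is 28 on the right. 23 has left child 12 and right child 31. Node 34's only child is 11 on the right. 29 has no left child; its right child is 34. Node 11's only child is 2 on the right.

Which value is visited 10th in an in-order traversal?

In-order visits the left subtree, then the node, then the right subtree.
At 13: go left to 39.
  At 39: go left to 23.
    At 23: go left to 12.
      12 is a leaf — visit 12.
    Visit 23.
    At 23: go right to 31.
      At 31: no left child.
      Visit 31.
      At 31: go right to 10.
        10 is a leaf — visit 10.
  Visit 39.
  At 39: go right to 14.
    At 14: no left child.
    Visit 14.
    At 14: go right to 21.
      At 21: no left child.
      Visit 21.
      At 21: go right to 28.
        28 is a leaf — visit 28.
Visit 13.
At 13: go right to 29.
  At 29: no left child.
  Visit 29.
  At 29: go right to 34.
    At 34: no left child.
    Visit 34.
    At 34: go right to 11.
      At 11: no left child.
      Visit 11.
      At 11: go right to 2.
        2 is a leaf — visit 2.
Full in-order sequence: 12, 23, 31, 10, 39, 14, 21, 28, 13, 29, 34, 11, 2.

29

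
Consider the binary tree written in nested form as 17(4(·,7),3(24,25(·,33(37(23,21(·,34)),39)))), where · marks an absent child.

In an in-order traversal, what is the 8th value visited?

In-order visits the left subtree, then the node, then the right subtree.
At 17: go left to 4.
  At 4: no left child.
  Visit 4.
  At 4: go right to 7.
    7 is a leaf — visit 7.
Visit 17.
At 17: go right to 3.
  At 3: go left to 24.
    24 is a leaf — visit 24.
  Visit 3.
  At 3: go right to 25.
    At 25: no left child.
    Visit 25.
    At 25: go right to 33.
      At 33: go left to 37.
        At 37: go left to 23.
          23 is a leaf — visit 23.
        Visit 37.
        At 37: go right to 21.
          At 21: no left child.
          Visit 21.
          At 21: go right to 34.
            34 is a leaf — visit 34.
      Visit 33.
      At 33: go right to 39.
        39 is a leaf — visit 39.
Full in-order sequence: 4, 7, 17, 24, 3, 25, 23, 37, 21, 34, 33, 39.

37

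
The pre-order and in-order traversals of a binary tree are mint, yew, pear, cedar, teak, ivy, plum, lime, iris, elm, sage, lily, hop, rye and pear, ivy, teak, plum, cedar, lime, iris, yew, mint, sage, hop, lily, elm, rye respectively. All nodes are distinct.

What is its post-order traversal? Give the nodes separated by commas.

The first element of pre-order is the root; it splits in-order into left and right subtrees.
Root mint: left subtree has 8 nodes {pear, ivy, teak, plum, cedar, lime, iris, yew}, right has 5 {sage, hop, lily, elm, rye}.
  Root yew: left subtree has 7 nodes {pear, ivy, teak, plum, cedar, lime, iris}, right has 0 { }.
    Root pear: left subtree has 0 nodes { }, right has 6 {ivy, teak, plum, cedar, lime, iris}.
      Root cedar: left subtree has 3 nodes {ivy, teak, plum}, right has 2 {lime, iris}.
        Root teak: left subtree has 1 node {ivy}, right has 1 {plum}.
        Root lime: left subtree has 0 nodes { }, right has 1 {iris}.
  Root elm: left subtree has 3 nodes {sage, hop, lily}, right has 1 {rye}.
    Root sage: left subtree has 0 nodes { }, right has 2 {hop, lily}.
      Root lily: left subtree has 1 node {hop}, right has 0 { }.

ivy, plum, teak, iris, lime, cedar, pear, yew, hop, lily, sage, rye, elm, mint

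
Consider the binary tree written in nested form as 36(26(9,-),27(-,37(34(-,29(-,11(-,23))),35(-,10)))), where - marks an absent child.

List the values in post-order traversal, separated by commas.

Post-order visits the left subtree, then the right subtree, then the node.
At 36: go left to 26.
  At 26: go left to 9.
    9 is a leaf — visit 9.
  At 26: no right child.
  Visit 26.
At 36: go right to 27.
  At 27: no left child.
  At 27: go right to 37.
    At 37: go left to 34.
      At 34: no left child.
      At 34: go right to 29.
        At 29: no left child.
        At 29: go right to 11.
          At 11: no left child.
          At 11: go right to 23.
            23 is a leaf — visit 23.
          Visit 11.
        Visit 29.
      Visit 34.
    At 37: go right to 35.
      At 35: no left child.
      At 35: go right to 10.
        10 is a leaf — visit 10.
      Visit 35.
    Visit 37.
  Visit 27.
Visit 36.

9, 26, 23, 11, 29, 34, 10, 35, 37, 27, 36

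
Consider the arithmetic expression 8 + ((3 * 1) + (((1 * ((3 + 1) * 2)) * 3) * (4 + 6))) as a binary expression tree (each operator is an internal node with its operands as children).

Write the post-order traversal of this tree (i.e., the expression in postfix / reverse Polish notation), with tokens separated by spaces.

Post-order on an expression tree gives postfix notation: for each operator, emit left operand, right operand, then the operator.

8 3 1 * 1 3 1 + 2 * * 3 * 4 6 + * + +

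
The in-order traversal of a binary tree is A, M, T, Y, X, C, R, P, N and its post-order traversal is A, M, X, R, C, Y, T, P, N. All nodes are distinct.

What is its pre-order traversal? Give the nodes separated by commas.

N, P, T, M, A, Y, C, X, R

The last element of post-order is the root; it splits in-order into left and right subtrees.
Root N: left subtree has 8 nodes {A, M, T, Y, X, C, R, P}, right has 0 { }.
  Root P: left subtree has 7 nodes {A, M, T, Y, X, C, R}, right has 0 { }.
    Root T: left subtree has 2 nodes {A, M}, right has 4 {Y, X, C, R}.
      Root M: left subtree has 1 node {A}, right has 0 { }.
      Root Y: left subtree has 0 nodes { }, right has 3 {X, C, R}.
        Root C: left subtree has 1 node {X}, right has 1 {R}.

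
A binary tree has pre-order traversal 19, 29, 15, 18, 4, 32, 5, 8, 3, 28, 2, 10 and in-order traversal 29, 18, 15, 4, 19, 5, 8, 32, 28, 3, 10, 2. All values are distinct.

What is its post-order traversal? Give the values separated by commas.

The first element of pre-order is the root; it splits in-order into left and right subtrees.
Root 19: left subtree has 4 nodes {29, 18, 15, 4}, right has 7 {5, 8, 32, 28, 3, 10, 2}.
  Root 29: left subtree has 0 nodes { }, right has 3 {18, 15, 4}.
    Root 15: left subtree has 1 node {18}, right has 1 {4}.
  Root 32: left subtree has 2 nodes {5, 8}, right has 4 {28, 3, 10, 2}.
    Root 5: left subtree has 0 nodes { }, right has 1 {8}.
    Root 3: left subtree has 1 node {28}, right has 2 {10, 2}.
      Root 2: left subtree has 1 node {10}, right has 0 { }.

18, 4, 15, 29, 8, 5, 28, 10, 2, 3, 32, 19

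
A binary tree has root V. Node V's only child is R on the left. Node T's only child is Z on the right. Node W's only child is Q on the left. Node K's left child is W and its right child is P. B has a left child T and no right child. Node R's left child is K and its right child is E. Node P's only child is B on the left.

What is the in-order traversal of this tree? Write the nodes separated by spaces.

Q W K T Z B P R E V

In-order visits the left subtree, then the node, then the right subtree.
At V: go left to R.
  At R: go left to K.
    At K: go left to W.
      At W: go left to Q.
        Q is a leaf — visit Q.
      Visit W.
      At W: no right child.
    Visit K.
    At K: go right to P.
      At P: go left to B.
        At B: go left to T.
          At T: no left child.
          Visit T.
          At T: go right to Z.
            Z is a leaf — visit Z.
        Visit B.
        At B: no right child.
      Visit P.
      At P: no right child.
  Visit R.
  At R: go right to E.
    E is a leaf — visit E.
Visit V.
At V: no right child.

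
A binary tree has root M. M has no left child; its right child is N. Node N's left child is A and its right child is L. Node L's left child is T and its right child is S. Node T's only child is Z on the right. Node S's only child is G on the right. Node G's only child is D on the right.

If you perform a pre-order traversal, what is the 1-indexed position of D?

9

Pre-order visits the node, then its left subtree, then its right subtree.
Visit M.
At M: no left child.
At M: go right to N.
  Visit N.
  At N: go left to A.
    A is a leaf — visit A.
  At N: go right to L.
    Visit L.
    At L: go left to T.
      Visit T.
      At T: no left child.
      At T: go right to Z.
        Z is a leaf — visit Z.
    At L: go right to S.
      Visit S.
      At S: no left child.
      At S: go right to G.
        Visit G.
        At G: no left child.
        At G: go right to D.
          D is a leaf — visit D.
Full pre-order sequence: M, N, A, L, T, Z, S, G, D.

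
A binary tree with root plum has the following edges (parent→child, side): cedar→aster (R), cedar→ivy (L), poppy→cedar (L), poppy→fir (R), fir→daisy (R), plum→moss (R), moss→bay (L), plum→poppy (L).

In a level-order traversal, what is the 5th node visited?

fir

Level-order visits nodes level by level from the root, left to right within each level.
Level 0: plum
Level 1: poppy, moss
Level 2: cedar, fir, bay
Level 3: ivy, aster, daisy
Full level-order sequence: plum, poppy, moss, cedar, fir, bay, ivy, aster, daisy.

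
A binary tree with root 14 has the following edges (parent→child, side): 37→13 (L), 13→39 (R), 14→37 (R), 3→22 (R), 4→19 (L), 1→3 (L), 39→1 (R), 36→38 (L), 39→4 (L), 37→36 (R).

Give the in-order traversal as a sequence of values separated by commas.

14, 13, 19, 4, 39, 3, 22, 1, 37, 38, 36

In-order visits the left subtree, then the node, then the right subtree.
At 14: no left child.
Visit 14.
At 14: go right to 37.
  At 37: go left to 13.
    At 13: no left child.
    Visit 13.
    At 13: go right to 39.
      At 39: go left to 4.
        At 4: go left to 19.
          19 is a leaf — visit 19.
        Visit 4.
        At 4: no right child.
      Visit 39.
      At 39: go right to 1.
        At 1: go left to 3.
          At 3: no left child.
          Visit 3.
          At 3: go right to 22.
            22 is a leaf — visit 22.
        Visit 1.
        At 1: no right child.
  Visit 37.
  At 37: go right to 36.
    At 36: go left to 38.
      38 is a leaf — visit 38.
    Visit 36.
    At 36: no right child.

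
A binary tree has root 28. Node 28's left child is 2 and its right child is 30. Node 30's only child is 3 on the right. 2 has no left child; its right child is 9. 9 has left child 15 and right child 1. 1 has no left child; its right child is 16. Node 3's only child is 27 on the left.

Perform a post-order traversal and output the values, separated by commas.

15, 16, 1, 9, 2, 27, 3, 30, 28

Post-order visits the left subtree, then the right subtree, then the node.
At 28: go left to 2.
  At 2: no left child.
  At 2: go right to 9.
    At 9: go left to 15.
      15 is a leaf — visit 15.
    At 9: go right to 1.
      At 1: no left child.
      At 1: go right to 16.
        16 is a leaf — visit 16.
      Visit 1.
    Visit 9.
  Visit 2.
At 28: go right to 30.
  At 30: no left child.
  At 30: go right to 3.
    At 3: go left to 27.
      27 is a leaf — visit 27.
    At 3: no right child.
    Visit 3.
  Visit 30.
Visit 28.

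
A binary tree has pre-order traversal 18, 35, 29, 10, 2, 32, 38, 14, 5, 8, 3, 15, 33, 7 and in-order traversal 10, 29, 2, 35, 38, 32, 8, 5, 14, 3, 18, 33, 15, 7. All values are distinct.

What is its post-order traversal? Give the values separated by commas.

The first element of pre-order is the root; it splits in-order into left and right subtrees.
Root 18: left subtree has 10 nodes {10, 29, 2, 35, 38, 32, 8, 5, 14, 3}, right has 3 {33, 15, 7}.
  Root 35: left subtree has 3 nodes {10, 29, 2}, right has 6 {38, 32, 8, 5, 14, 3}.
    Root 29: left subtree has 1 node {10}, right has 1 {2}.
    Root 32: left subtree has 1 node {38}, right has 4 {8, 5, 14, 3}.
      Root 14: left subtree has 2 nodes {8, 5}, right has 1 {3}.
        Root 5: left subtree has 1 node {8}, right has 0 { }.
  Root 15: left subtree has 1 node {33}, right has 1 {7}.

10, 2, 29, 38, 8, 5, 3, 14, 32, 35, 33, 7, 15, 18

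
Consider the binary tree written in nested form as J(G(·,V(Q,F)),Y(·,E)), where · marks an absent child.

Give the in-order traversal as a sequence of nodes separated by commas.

G, Q, V, F, J, Y, E

In-order visits the left subtree, then the node, then the right subtree.
At J: go left to G.
  At G: no left child.
  Visit G.
  At G: go right to V.
    At V: go left to Q.
      Q is a leaf — visit Q.
    Visit V.
    At V: go right to F.
      F is a leaf — visit F.
Visit J.
At J: go right to Y.
  At Y: no left child.
  Visit Y.
  At Y: go right to E.
    E is a leaf — visit E.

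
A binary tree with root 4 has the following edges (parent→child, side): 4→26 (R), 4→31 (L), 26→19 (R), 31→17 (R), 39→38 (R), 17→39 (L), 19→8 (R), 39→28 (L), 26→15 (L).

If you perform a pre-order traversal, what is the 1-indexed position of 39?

Pre-order visits the node, then its left subtree, then its right subtree.
Visit 4.
At 4: go left to 31.
  Visit 31.
  At 31: no left child.
  At 31: go right to 17.
    Visit 17.
    At 17: go left to 39.
      Visit 39.
      At 39: go left to 28.
        28 is a leaf — visit 28.
      At 39: go right to 38.
        38 is a leaf — visit 38.
    At 17: no right child.
At 4: go right to 26.
  Visit 26.
  At 26: go left to 15.
    15 is a leaf — visit 15.
  At 26: go right to 19.
    Visit 19.
    At 19: no left child.
    At 19: go right to 8.
      8 is a leaf — visit 8.
Full pre-order sequence: 4, 31, 17, 39, 28, 38, 26, 15, 19, 8.

4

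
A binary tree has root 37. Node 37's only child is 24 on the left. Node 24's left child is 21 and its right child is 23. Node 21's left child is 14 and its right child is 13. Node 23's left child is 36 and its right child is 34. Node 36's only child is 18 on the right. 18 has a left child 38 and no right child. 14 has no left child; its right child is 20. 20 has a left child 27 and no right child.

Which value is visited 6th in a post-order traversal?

Post-order visits the left subtree, then the right subtree, then the node.
At 37: go left to 24.
  At 24: go left to 21.
    At 21: go left to 14.
      At 14: no left child.
      At 14: go right to 20.
        At 20: go left to 27.
          27 is a leaf — visit 27.
        At 20: no right child.
        Visit 20.
      Visit 14.
    At 21: go right to 13.
      13 is a leaf — visit 13.
    Visit 21.
  At 24: go right to 23.
    At 23: go left to 36.
      At 36: no left child.
      At 36: go right to 18.
        At 18: go left to 38.
          38 is a leaf — visit 38.
        At 18: no right child.
        Visit 18.
      Visit 36.
    At 23: go right to 34.
      34 is a leaf — visit 34.
    Visit 23.
  Visit 24.
At 37: no right child.
Visit 37.
Full post-order sequence: 27, 20, 14, 13, 21, 38, 18, 36, 34, 23, 24, 37.

38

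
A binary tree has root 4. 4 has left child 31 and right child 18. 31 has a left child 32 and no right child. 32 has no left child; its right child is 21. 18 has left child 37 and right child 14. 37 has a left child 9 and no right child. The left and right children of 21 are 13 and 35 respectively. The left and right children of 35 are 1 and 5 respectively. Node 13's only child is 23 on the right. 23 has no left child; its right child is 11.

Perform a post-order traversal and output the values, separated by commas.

Post-order visits the left subtree, then the right subtree, then the node.
At 4: go left to 31.
  At 31: go left to 32.
    At 32: no left child.
    At 32: go right to 21.
      At 21: go left to 13.
        At 13: no left child.
        At 13: go right to 23.
          At 23: no left child.
          At 23: go right to 11.
            11 is a leaf — visit 11.
          Visit 23.
        Visit 13.
      At 21: go right to 35.
        At 35: go left to 1.
          1 is a leaf — visit 1.
        At 35: go right to 5.
          5 is a leaf — visit 5.
        Visit 35.
      Visit 21.
    Visit 32.
  At 31: no right child.
  Visit 31.
At 4: go right to 18.
  At 18: go left to 37.
    At 37: go left to 9.
      9 is a leaf — visit 9.
    At 37: no right child.
    Visit 37.
  At 18: go right to 14.
    14 is a leaf — visit 14.
  Visit 18.
Visit 4.

11, 23, 13, 1, 5, 35, 21, 32, 31, 9, 37, 14, 18, 4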